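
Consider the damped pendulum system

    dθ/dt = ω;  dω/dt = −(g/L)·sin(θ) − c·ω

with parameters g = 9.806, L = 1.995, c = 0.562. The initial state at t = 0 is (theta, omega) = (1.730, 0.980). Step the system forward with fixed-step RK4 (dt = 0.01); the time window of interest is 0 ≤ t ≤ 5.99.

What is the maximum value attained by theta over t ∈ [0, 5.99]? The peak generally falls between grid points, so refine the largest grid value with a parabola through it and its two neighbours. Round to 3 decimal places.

t=0.000: state=(1.730, 0.980)
step 1 (dt=0.01): k1=(0.980, -5.404), k2=(0.953, -5.385), k3=(0.953, -5.385), k4=(0.926, -5.366); state += dt/6·(k1+2k2+2k3+k4)
t=0.010: state=(1.740, 0.926)
t=0.020: state=(1.749, 0.873)
t=0.030: state=(1.757, 0.820)
continuing one RK4 step at a time; state shown every 20 steps (Δt=0.2):
t=0.200: state=(1.823, -0.031)
t=0.400: state=(1.725, -0.935)
t=0.600: state=(1.454, -1.762)
t=0.800: state=(1.029, -2.450)
t=1.000: state=(0.494, -2.825)
t=1.200: state=(-0.068, -2.712)
t=1.400: state=(-0.558, -2.128)
t=1.600: state=(-0.901, -1.273)
t=1.800: state=(-1.064, -0.356)
t=2.000: state=(-1.048, 0.497)
t=2.200: state=(-0.874, 1.211)
t=2.400: state=(-0.578, 1.701)
t=2.600: state=(-0.215, 1.877)
t=2.800: state=(0.149, 1.702)
t=3.000: state=(0.447, 1.240)
t=3.200: state=(0.634, 0.620)
t=3.400: state=(0.693, -0.027)
t=3.600: state=(0.629, -0.601)
t=3.800: state=(0.463, -1.023)
t=4.000: state=(0.233, -1.232)
t=4.200: state=(-0.014, -1.200)
t=4.400: state=(-0.232, -0.953)
t=4.600: state=(-0.385, -0.563)
t=4.800: state=(-0.454, -0.117)
t=5.000: state=(-0.434, 0.300)
t=5.200: state=(-0.340, 0.623)
t=5.400: state=(-0.195, 0.804)
t=5.600: state=(-0.029, 0.821)
t=5.800: state=(0.124, 0.686)
t=5.990: state=(0.233, 0.456)
largest grid value and its neighbours: theta(0.180)=1.82239, theta(0.190)=1.82279, theta(0.200)=1.82273
parabola through these three points peaks at t≈0.194 with theta≈1.82282

max theta = 1.823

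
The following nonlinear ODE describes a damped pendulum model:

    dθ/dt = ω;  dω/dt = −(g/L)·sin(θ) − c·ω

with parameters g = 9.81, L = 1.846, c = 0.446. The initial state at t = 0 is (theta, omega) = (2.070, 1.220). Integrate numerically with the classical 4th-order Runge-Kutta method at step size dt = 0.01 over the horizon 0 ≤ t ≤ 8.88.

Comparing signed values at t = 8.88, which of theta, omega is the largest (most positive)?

t=0.000: state=(2.070, 1.220)
step 1 (dt=0.01): k1=(1.220, -5.210), k2=(1.194, -5.183), k3=(1.194, -5.183), k4=(1.168, -5.156); state += dt/6·(k1+2k2+2k3+k4)
t=0.010: state=(2.082, 1.168)
t=0.020: state=(2.093, 1.117)
t=0.030: state=(2.104, 1.066)
continuing one RK4 step at a time; state shown every 50 steps (Δt=0.5):
t=0.500: state=(2.109, -0.975)
t=1.000: state=(1.093, -3.046)
t=1.500: state=(-0.563, -2.911)
t=2.000: state=(-1.378, -0.267)
t=2.500: state=(-0.903, 2.004)
t=3.000: state=(0.288, 2.255)
t=3.500: state=(0.956, 0.263)
t=4.000: state=(0.588, -1.555)
t=4.500: state=(-0.285, -1.553)
t=5.000: state=(-0.692, 0.020)
t=5.500: state=(-0.325, 1.261)
t=6.000: state=(0.303, 0.978)
t=6.500: state=(0.490, -0.257)
t=7.000: state=(0.134, -0.987)
t=7.500: state=(-0.291, -0.540)
t=8.000: state=(-0.326, 0.380)
t=8.500: state=(-0.012, 0.723)
t=8.880: state=(0.214, 0.398)
compare at T: theta=0.214, omega=0.398

largest component: omega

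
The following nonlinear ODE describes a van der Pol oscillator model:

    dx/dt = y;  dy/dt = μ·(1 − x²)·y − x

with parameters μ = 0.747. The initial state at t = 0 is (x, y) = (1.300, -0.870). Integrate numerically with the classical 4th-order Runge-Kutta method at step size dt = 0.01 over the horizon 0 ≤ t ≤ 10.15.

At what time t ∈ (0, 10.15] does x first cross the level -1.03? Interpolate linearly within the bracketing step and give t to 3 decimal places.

t = 1.412

t=0.000: state=(1.300, -0.870)
step 1 (dt=0.01): k1=(-0.870, -0.852), k2=(-0.874, -0.852), k3=(-0.874, -0.852), k4=(-0.879, -0.853); state += dt/6·(k1+2k2+2k3+k4)
t=0.010: state=(1.291, -0.879)
t=0.020: state=(1.282, -0.887)
t=0.030: state=(1.274, -0.896)
continuing one RK4 step at a time; state shown every 50 steps (Δt=0.5):
t=0.500: state=(0.749, -1.362)
t=1.000: state=(-0.102, -2.069)
t=1.410: state=(-1.026, -2.263)
next step: t=1.420: state=(-1.048, -2.251) — x has crossed -1.03
linear interpolation between t=1.410 (-1.02593) and t=1.420 (-1.04850) → t≈1.412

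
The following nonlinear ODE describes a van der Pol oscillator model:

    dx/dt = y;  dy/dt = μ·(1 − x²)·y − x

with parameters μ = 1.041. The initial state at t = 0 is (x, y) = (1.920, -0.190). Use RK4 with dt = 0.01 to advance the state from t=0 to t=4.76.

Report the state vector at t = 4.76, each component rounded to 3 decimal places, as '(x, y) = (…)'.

(x, y) = (-0.927, 1.209)

t=0.000: state=(1.920, -0.190)
step 1 (dt=0.01): k1=(-0.190, -1.389), k2=(-0.197, -1.369), k3=(-0.197, -1.369), k4=(-0.204, -1.350); state += dt/6·(k1+2k2+2k3+k4)
t=0.010: state=(1.918, -0.204)
t=0.020: state=(1.916, -0.217)
t=0.030: state=(1.914, -0.230)
continuing one RK4 step at a time; state shown every 20 steps (Δt=0.2):
t=0.200: state=(1.859, -0.405)
t=0.400: state=(1.763, -0.541)
t=0.600: state=(1.644, -0.646)
t=0.800: state=(1.505, -0.747)
t=1.000: state=(1.345, -0.860)
t=1.200: state=(1.159, -1.000)
t=1.400: state=(0.942, -1.187)
t=1.600: state=(0.680, -1.442)
t=1.800: state=(0.359, -1.788)
t=2.000: state=(-0.041, -2.221)
t=2.200: state=(-0.528, -2.622)
t=2.400: state=(-1.065, -2.653)
t=2.600: state=(-1.544, -2.031)
t=2.800: state=(-1.855, -1.074)
t=3.000: state=(-1.988, -0.314)
t=3.200: state=(-2.002, 0.130)
t=3.400: state=(-1.950, 0.368)
t=3.600: state=(-1.861, 0.507)
t=3.800: state=(-1.750, 0.606)
t=4.000: state=(-1.620, 0.694)
t=4.200: state=(-1.472, 0.789)
t=4.400: state=(-1.303, 0.904)
t=4.600: state=(-1.108, 1.053)
t=4.760: state=(-0.927, 1.209)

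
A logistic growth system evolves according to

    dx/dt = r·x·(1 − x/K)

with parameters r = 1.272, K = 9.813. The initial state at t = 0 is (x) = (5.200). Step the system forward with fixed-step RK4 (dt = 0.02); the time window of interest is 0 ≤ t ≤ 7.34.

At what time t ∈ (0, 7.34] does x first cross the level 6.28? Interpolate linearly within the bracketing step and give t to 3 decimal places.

t = 0.358

t=0.000: state=(5.200)
step 1 (dt=0.02): k1=(3.109), k2=(3.107), k3=(3.107), k4=(3.104); state += dt/6·(k1+2k2+2k3+k4)
t=0.020: state=(5.262)
t=0.040: state=(5.324)
t=0.060: state=(5.386)
t=0.340: state=(6.228)
next step: t=0.360: state=(6.286) — x has crossed 6.28
linear interpolation between t=0.340 (6.22792) and t=0.360 (6.28560) → t≈0.358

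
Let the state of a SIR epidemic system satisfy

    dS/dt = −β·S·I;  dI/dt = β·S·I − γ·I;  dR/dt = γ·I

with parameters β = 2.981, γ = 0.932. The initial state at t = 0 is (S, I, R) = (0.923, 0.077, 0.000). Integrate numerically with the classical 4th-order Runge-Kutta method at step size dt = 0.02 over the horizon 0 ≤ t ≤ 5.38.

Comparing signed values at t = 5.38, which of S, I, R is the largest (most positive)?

largest component: R

t=0.000: state=(0.923, 0.077, 0.000)
step 1 (dt=0.02): k1=(-0.212, 0.140, 0.072), k2=(-0.215, 0.142, 0.073), k3=(-0.215, 0.142, 0.073), k4=(-0.219, 0.144, 0.074); state += dt/6·(k1+2k2+2k3+k4)
t=0.020: state=(0.919, 0.080, 0.001)
t=0.040: state=(0.914, 0.083, 0.003)
t=0.060: state=(0.910, 0.086, 0.005)
continuing one RK4 step at a time; state shown every 10 steps (Δt=0.2):
t=0.200: state=(0.874, 0.109, 0.017)
t=0.400: state=(0.809, 0.150, 0.041)
t=0.600: state=(0.730, 0.197, 0.073)
t=0.800: state=(0.639, 0.246, 0.115)
t=1.000: state=(0.545, 0.290, 0.165)
t=1.200: state=(0.453, 0.324, 0.222)
t=1.400: state=(0.371, 0.344, 0.285)
t=1.600: state=(0.302, 0.349, 0.350)
t=1.800: state=(0.245, 0.340, 0.414)
t=2.000: state=(0.201, 0.323, 0.476)
t=2.200: state=(0.167, 0.299, 0.534)
t=2.400: state=(0.141, 0.272, 0.587)
t=2.600: state=(0.121, 0.244, 0.635)
t=2.800: state=(0.106, 0.216, 0.678)
t=3.000: state=(0.093, 0.191, 0.716)
t=3.200: state=(0.084, 0.167, 0.749)
t=3.400: state=(0.077, 0.145, 0.778)
t=3.600: state=(0.071, 0.126, 0.804)
t=3.800: state=(0.066, 0.109, 0.825)
t=4.000: state=(0.062, 0.094, 0.844)
t=4.200: state=(0.059, 0.081, 0.860)
t=4.400: state=(0.056, 0.069, 0.874)
t=4.600: state=(0.054, 0.059, 0.886)
t=4.800: state=(0.052, 0.051, 0.897)
t=5.000: state=(0.051, 0.044, 0.905)
t=5.200: state=(0.050, 0.037, 0.913)
t=5.380: state=(0.049, 0.032, 0.919)
compare at T: S=0.049, I=0.032, R=0.919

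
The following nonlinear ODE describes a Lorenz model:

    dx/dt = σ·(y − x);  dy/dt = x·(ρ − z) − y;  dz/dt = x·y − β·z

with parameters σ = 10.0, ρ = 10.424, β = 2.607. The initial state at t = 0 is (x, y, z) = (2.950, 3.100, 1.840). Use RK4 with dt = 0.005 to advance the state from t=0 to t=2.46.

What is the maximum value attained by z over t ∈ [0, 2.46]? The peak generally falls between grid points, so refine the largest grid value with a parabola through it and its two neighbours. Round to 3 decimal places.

t=0.000: state=(2.950, 3.100, 1.840)
step 1 (dt=0.005): k1=(1.500, 22.223, 4.348), k2=(2.018, 22.167, 4.496), k3=(2.004, 22.177, 4.498), k4=(2.509, 22.131, 4.649); state += dt/6·(k1+2k2+2k3+k4)
t=0.005: state=(2.960, 3.211, 1.862)
t=0.010: state=(2.975, 3.321, 1.887)
t=0.015: state=(2.995, 3.432, 1.912)
continuing one RK4 step at a time; state shown every 20 steps (Δt=0.1):
t=0.100: state=(3.873, 5.391, 2.683)
t=0.200: state=(5.765, 7.915, 4.943)
t=0.300: state=(7.775, 9.347, 9.181)
t=0.400: state=(8.299, 7.599, 13.391)
t=0.500: state=(6.590, 4.216, 14.217)
t=0.600: state=(4.269, 2.252, 12.416)
t=0.700: state=(2.757, 1.742, 10.142)
t=0.800: state=(2.141, 1.865, 8.185)
t=0.900: state=(2.110, 2.291, 6.686)
t=1.000: state=(2.469, 3.001, 5.679)
t=1.100: state=(3.173, 4.053, 5.251)
t=1.200: state=(4.226, 5.440, 5.603)
t=1.300: state=(5.531, 6.860, 7.006)
t=1.400: state=(6.678, 7.513, 9.372)
t=1.500: state=(6.976, 6.683, 11.613)
t=1.600: state=(6.168, 4.968, 12.345)
t=1.700: state=(4.880, 3.640, 11.563)
t=1.800: state=(3.861, 3.100, 10.164)
t=1.900: state=(3.368, 3.130, 8.796)
t=2.000: state=(3.347, 3.526, 7.746)
t=2.100: state=(3.694, 4.197, 7.158)
t=2.200: state=(4.323, 5.060, 7.153)
t=2.300: state=(5.113, 5.917, 7.815)
t=2.400: state=(5.830, 6.403, 9.039)
t=2.460: state=(6.090, 6.366, 9.858)
largest grid value and its neighbours: z(0.465)=14.35623, z(0.470)=14.36118, z(0.475)=14.35727
parabola through these three points peaks at t≈0.470 with z≈14.36119

max z = 14.361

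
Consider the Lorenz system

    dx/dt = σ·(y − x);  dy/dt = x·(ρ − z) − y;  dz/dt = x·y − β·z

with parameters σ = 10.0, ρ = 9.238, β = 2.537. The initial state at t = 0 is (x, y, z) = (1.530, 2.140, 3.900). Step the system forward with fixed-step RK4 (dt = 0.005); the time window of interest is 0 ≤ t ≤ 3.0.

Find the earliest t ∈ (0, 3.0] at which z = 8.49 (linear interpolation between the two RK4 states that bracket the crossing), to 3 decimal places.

t=0.000: state=(1.530, 2.140, 3.900)
step 1 (dt=0.005): k1=(6.100, 6.027, -6.620), k2=(6.098, 6.119, -6.522), k3=(6.101, 6.118, -6.522), k4=(6.101, 6.210, -6.424); state += dt/6·(k1+2k2+2k3+k4)
t=0.005: state=(1.560, 2.171, 3.867)
t=0.010: state=(1.591, 2.202, 3.836)
t=0.015: state=(1.622, 2.235, 3.805)
continuing one RK4 step at a time; state shown every 20 steps (Δt=0.1):
t=0.100: state=(2.186, 2.927, 3.444)
t=0.200: state=(3.063, 4.092, 3.490)
t=0.300: state=(4.248, 5.573, 4.286)
t=0.400: state=(5.621, 6.958, 6.116)
t=0.490: state=(6.615, 7.376, 8.487)
next step: t=0.495: state=(6.651, 7.361, 8.623) — z has crossed 8.49
linear interpolation between t=0.490 (8.48692) and t=0.495 (8.62280) → t≈0.490

t = 0.490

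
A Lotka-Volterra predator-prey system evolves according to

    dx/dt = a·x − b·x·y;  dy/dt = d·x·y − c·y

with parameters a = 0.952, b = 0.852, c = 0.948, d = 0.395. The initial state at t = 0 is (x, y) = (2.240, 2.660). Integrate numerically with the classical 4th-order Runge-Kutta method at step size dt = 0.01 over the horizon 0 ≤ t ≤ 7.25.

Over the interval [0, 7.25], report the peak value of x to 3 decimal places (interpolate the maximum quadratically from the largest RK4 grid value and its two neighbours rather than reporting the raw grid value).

t=0.000: state=(2.240, 2.660)
step 1 (dt=0.01): k1=(-2.944, -0.168), k2=(-2.923, -0.184), k3=(-2.923, -0.183), k4=(-2.902, -0.199); state += dt/6·(k1+2k2+2k3+k4)
t=0.010: state=(2.211, 2.658)
t=0.020: state=(2.182, 2.656)
t=0.030: state=(2.154, 2.654)
continuing one RK4 step at a time; state shown every 25 steps (Δt=0.25):
t=0.250: state=(1.630, 2.535)
t=0.500: state=(1.234, 2.301)
t=0.750: state=(0.987, 2.024)
t=1.000: state=(0.839, 1.746)
t=1.250: state=(0.754, 1.490)
t=1.500: state=(0.714, 1.263)
t=1.750: state=(0.707, 1.069)
t=2.000: state=(0.727, 0.905)
t=2.250: state=(0.772, 0.769)
t=2.500: state=(0.842, 0.657)
t=2.750: state=(0.938, 0.566)
t=3.000: state=(1.064, 0.493)
t=3.250: state=(1.223, 0.435)
t=3.500: state=(1.421, 0.391)
t=3.750: state=(1.665, 0.359)
t=4.000: state=(1.962, 0.339)
t=4.250: state=(2.318, 0.330)
t=4.500: state=(2.741, 0.334)
t=4.750: state=(3.233, 0.354)
t=5.000: state=(3.789, 0.395)
t=5.250: state=(4.389, 0.466)
t=5.500: state=(4.984, 0.585)
t=5.750: state=(5.480, 0.774)
t=6.000: state=(5.727, 1.065)
t=6.250: state=(5.556, 1.473)
t=6.500: state=(4.895, 1.954)
t=6.750: state=(3.904, 2.385)
t=7.000: state=(2.892, 2.629)
t=7.250: state=(2.084, 2.646)
largest grid value and its neighbours: x(6.030)=5.73183, x(6.040)=5.73193, x(6.050)=5.73130
parabola through these three points peaks at t≈6.036 with x≈5.73198

max x = 5.732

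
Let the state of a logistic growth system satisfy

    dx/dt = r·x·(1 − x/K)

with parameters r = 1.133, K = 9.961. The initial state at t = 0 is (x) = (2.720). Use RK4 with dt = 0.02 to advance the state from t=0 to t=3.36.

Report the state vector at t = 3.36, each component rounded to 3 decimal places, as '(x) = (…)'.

t=0.000: state=(2.720)
step 1 (dt=0.02): k1=(2.240), k2=(2.252), k3=(2.252), k4=(2.263); state += dt/6·(k1+2k2+2k3+k4)
t=0.020: state=(2.765)
t=0.040: state=(2.811)
t=0.060: state=(2.856)
continuing one RK4 step at a time; state shown every 10 steps (Δt=0.2):
t=0.200: state=(3.190)
t=0.400: state=(3.700)
t=0.600: state=(4.241)
t=0.800: state=(4.799)
t=1.000: state=(5.363)
t=1.200: state=(5.917)
t=1.400: state=(6.447)
t=1.600: state=(6.944)
t=1.800: state=(7.398)
t=2.000: state=(7.806)
t=2.200: state=(8.164)
t=2.400: state=(8.474)
t=2.600: state=(8.738)
t=2.800: state=(8.961)
t=3.000: state=(9.147)
t=3.200: state=(9.302)
t=3.360: state=(9.405)

(x) = (9.405)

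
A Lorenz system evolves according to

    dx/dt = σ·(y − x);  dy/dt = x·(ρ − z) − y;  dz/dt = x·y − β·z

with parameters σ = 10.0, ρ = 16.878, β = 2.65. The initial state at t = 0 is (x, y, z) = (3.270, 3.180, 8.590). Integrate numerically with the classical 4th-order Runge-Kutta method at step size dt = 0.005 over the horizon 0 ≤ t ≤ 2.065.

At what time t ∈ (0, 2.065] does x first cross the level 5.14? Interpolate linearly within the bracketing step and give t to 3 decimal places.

t = 0.149

t=0.000: state=(3.270, 3.180, 8.590)
step 1 (dt=0.005): k1=(-0.900, 23.922, -12.365), k2=(-0.279, 23.944, -12.095), k3=(-0.294, 23.955, -12.091), k4=(0.312, 23.987, -11.818); state += dt/6·(k1+2k2+2k3+k4)
t=0.005: state=(3.269, 3.300, 8.530)
t=0.010: state=(3.273, 3.420, 8.472)
t=0.015: state=(3.283, 3.541, 8.417)
continuing one RK4 step at a time; state shown every 20 steps (Δt=0.1):
t=0.100: state=(4.153, 5.840, 8.028)
t=0.145: state=(5.050, 7.336, 8.412)
next step: t=0.150: state=(5.166, 7.514, 8.490) — x has crossed 5.14
linear interpolation between t=0.145 (5.04969) and t=0.150 (5.16556) → t≈0.149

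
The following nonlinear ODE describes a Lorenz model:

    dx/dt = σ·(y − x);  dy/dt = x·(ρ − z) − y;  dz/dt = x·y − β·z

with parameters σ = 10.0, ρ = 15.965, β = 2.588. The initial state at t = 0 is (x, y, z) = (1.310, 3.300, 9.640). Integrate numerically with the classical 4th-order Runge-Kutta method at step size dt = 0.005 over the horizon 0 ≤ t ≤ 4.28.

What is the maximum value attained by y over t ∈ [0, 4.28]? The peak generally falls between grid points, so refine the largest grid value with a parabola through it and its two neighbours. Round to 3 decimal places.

max y = 11.020

t=0.000: state=(1.310, 3.300, 9.640)
step 1 (dt=0.005): k1=(19.900, 4.986, -20.625), k2=(19.527, 5.358, -20.311), k3=(19.546, 5.350, -20.315), k4=(19.190, 5.720, -20.002); state += dt/6·(k1+2k2+2k3+k4)
t=0.005: state=(1.408, 3.327, 9.538)
t=0.010: state=(1.502, 3.357, 9.440)
t=0.015: state=(1.593, 3.391, 9.345)
continuing one RK4 step at a time; state shown every 40 steps (Δt=0.2):
t=0.200: state=(4.749, 6.916, 8.263)
t=0.400: state=(9.496, 10.776, 16.562)
t=0.600: state=(6.261, 3.258, 19.158)
t=0.800: state=(2.840, 2.434, 12.896)
t=1.000: state=(3.706, 4.894, 9.411)
t=1.200: state=(7.422, 9.608, 12.287)
t=1.400: state=(8.429, 6.608, 19.552)
t=1.600: state=(4.204, 2.871, 15.536)
t=1.800: state=(3.643, 4.234, 11.146)
t=2.000: state=(6.173, 7.973, 11.373)
t=2.200: state=(8.574, 8.286, 17.742)
t=2.400: state=(5.519, 3.828, 16.960)
t=2.600: state=(3.992, 4.127, 12.629)
t=2.800: state=(5.619, 6.988, 11.626)
t=3.000: state=(8.069, 8.494, 16.181)
t=3.200: state=(6.355, 4.831, 17.370)
t=3.400: state=(4.467, 4.282, 13.711)
t=3.600: state=(5.421, 6.443, 12.170)
t=3.800: state=(7.549, 8.192, 15.269)
t=4.000: state=(6.757, 5.585, 17.222)
t=4.200: state=(4.921, 4.552, 14.433)
t=4.280: state=(4.835, 4.979, 13.394)
largest grid value and its neighbours: y(0.365)=11.01335, y(0.370)=11.01994, y(0.375)=11.01344
parabola through these three points peaks at t≈0.370 with y≈11.01994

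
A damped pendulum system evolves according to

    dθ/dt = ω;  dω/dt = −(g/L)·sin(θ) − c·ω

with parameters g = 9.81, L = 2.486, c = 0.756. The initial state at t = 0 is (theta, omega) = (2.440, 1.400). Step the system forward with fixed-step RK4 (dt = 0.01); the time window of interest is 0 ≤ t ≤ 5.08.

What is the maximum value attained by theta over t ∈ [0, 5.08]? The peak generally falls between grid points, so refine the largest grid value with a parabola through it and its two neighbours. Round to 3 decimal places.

t=0.000: state=(2.440, 1.400)
step 1 (dt=0.01): k1=(1.400, -3.605), k2=(1.382, -3.571), k3=(1.382, -3.571), k4=(1.364, -3.536); state += dt/6·(k1+2k2+2k3+k4)
t=0.010: state=(2.454, 1.364)
t=0.020: state=(2.467, 1.329)
t=0.030: state=(2.480, 1.295)
continuing one RK4 step at a time; state shown every 20 steps (Δt=0.2):
t=0.200: state=(2.656, 0.802)
t=0.400: state=(2.773, 0.392)
t=0.600: state=(2.821, 0.094)
t=0.800: state=(2.815, -0.150)
t=1.000: state=(2.762, -0.380)
t=1.200: state=(2.661, -0.630)
t=1.400: state=(2.507, -0.927)
t=1.600: state=(2.286, -1.291)
t=1.800: state=(1.986, -1.725)
t=2.000: state=(1.594, -2.193)
t=2.200: state=(1.113, -2.593)
t=2.400: state=(0.572, -2.767)
t=2.600: state=(0.030, -2.587)
t=2.800: state=(-0.440, -2.065)
t=3.000: state=(-0.783, -1.347)
t=3.200: state=(-0.976, -0.588)
t=3.400: state=(-1.022, 0.115)
t=3.600: state=(-0.937, 0.711)
t=3.800: state=(-0.748, 1.159)
t=4.000: state=(-0.486, 1.420)
t=4.200: state=(-0.194, 1.462)
t=4.400: state=(0.084, 1.292)
t=4.600: state=(0.312, 0.961)
t=4.800: state=(0.463, 0.544)
t=5.000: state=(0.529, 0.114)
t=5.080: state=(0.531, -0.048)
largest grid value and its neighbours: theta(0.660)=2.82405, theta(0.670)=2.82416, theta(0.680)=2.82415
parabola through these three points peaks at t≈0.674 with theta≈2.82417

max theta = 2.824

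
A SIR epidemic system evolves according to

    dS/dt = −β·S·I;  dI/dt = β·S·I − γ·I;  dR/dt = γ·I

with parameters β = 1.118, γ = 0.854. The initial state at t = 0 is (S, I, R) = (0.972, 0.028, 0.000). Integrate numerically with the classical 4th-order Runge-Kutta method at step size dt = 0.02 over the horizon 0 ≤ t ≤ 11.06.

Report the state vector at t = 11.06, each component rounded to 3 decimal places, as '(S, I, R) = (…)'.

t=0.000: state=(0.972, 0.028, 0.000)
step 1 (dt=0.02): k1=(-0.030, 0.007, 0.024), k2=(-0.030, 0.007, 0.024), k3=(-0.030, 0.007, 0.024), k4=(-0.031, 0.007, 0.024); state += dt/6·(k1+2k2+2k3+k4)
t=0.020: state=(0.971, 0.028, 0.000)
t=0.040: state=(0.971, 0.028, 0.001)
t=0.060: state=(0.970, 0.028, 0.001)
continuing one RK4 step at a time; state shown every 25 steps (Δt=0.5):
t=0.500: state=(0.956, 0.031, 0.013)
t=1.000: state=(0.939, 0.035, 0.027)
t=1.500: state=(0.920, 0.038, 0.042)
t=2.000: state=(0.899, 0.041, 0.059)
t=2.500: state=(0.878, 0.044, 0.078)
t=3.000: state=(0.856, 0.047, 0.097)
t=3.500: state=(0.833, 0.049, 0.118)
t=4.000: state=(0.810, 0.051, 0.139)
t=4.500: state=(0.788, 0.052, 0.161)
t=5.000: state=(0.765, 0.052, 0.183)
t=5.500: state=(0.743, 0.052, 0.205)
t=6.000: state=(0.722, 0.051, 0.227)
t=6.500: state=(0.702, 0.049, 0.248)
t=7.000: state=(0.683, 0.047, 0.269)
t=7.500: state=(0.666, 0.045, 0.289)
t=8.000: state=(0.650, 0.043, 0.308)
t=8.500: state=(0.635, 0.040, 0.325)
t=9.000: state=(0.621, 0.037, 0.342)
t=9.500: state=(0.609, 0.034, 0.357)
t=10.000: state=(0.598, 0.031, 0.371)
t=10.500: state=(0.588, 0.028, 0.383)
t=11.000: state=(0.580, 0.026, 0.395)
t=11.060: state=(0.579, 0.025, 0.396)

(S, I, R) = (0.579, 0.025, 0.396)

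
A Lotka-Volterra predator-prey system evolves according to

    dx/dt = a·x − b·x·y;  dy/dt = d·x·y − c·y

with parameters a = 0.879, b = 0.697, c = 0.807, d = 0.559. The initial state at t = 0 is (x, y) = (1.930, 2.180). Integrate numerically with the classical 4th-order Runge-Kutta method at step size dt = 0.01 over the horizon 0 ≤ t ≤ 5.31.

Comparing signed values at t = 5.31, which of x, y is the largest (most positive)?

largest component: x

t=0.000: state=(1.930, 2.180)
step 1 (dt=0.01): k1=(-1.236, 0.593), k2=(-1.236, 0.586), k3=(-1.236, 0.586), k4=(-1.236, 0.579); state += dt/6·(k1+2k2+2k3+k4)
t=0.010: state=(1.918, 2.186)
t=0.020: state=(1.905, 2.192)
t=0.030: state=(1.893, 2.197)
continuing one RK4 step at a time; state shown every 20 steps (Δt=0.2):
t=0.200: state=(1.686, 2.270)
t=0.400: state=(1.461, 2.303)
t=0.600: state=(1.264, 2.282)
t=0.800: state=(1.101, 2.215)
t=1.000: state=(0.970, 2.116)
t=1.200: state=(0.869, 1.995)
t=1.400: state=(0.791, 1.862)
t=1.600: state=(0.735, 1.726)
t=1.800: state=(0.695, 1.590)
t=2.000: state=(0.670, 1.460)
t=2.200: state=(0.657, 1.338)
t=2.400: state=(0.656, 1.225)
t=2.600: state=(0.664, 1.123)
t=2.800: state=(0.681, 1.030)
t=3.000: state=(0.708, 0.947)
t=3.200: state=(0.743, 0.874)
t=3.400: state=(0.788, 0.810)
t=3.600: state=(0.842, 0.755)
t=3.800: state=(0.907, 0.708)
t=4.000: state=(0.982, 0.670)
t=4.200: state=(1.069, 0.639)
t=4.400: state=(1.168, 0.616)
t=4.600: state=(1.279, 0.601)
t=4.800: state=(1.403, 0.594)
t=5.000: state=(1.540, 0.596)
t=5.200: state=(1.689, 0.607)
t=5.310: state=(1.775, 0.618)
compare at T: x=1.775, y=0.618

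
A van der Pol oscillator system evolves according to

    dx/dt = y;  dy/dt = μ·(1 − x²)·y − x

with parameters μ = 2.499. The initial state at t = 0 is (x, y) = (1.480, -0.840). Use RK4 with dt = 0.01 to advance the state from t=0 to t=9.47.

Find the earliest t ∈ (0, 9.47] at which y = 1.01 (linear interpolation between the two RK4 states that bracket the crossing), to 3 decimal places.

t=0.000: state=(1.480, -0.840)
step 1 (dt=0.01): k1=(-0.840, 1.019), k2=(-0.835, 0.982), k3=(-0.835, 0.983), k4=(-0.830, 0.947); state += dt/6·(k1+2k2+2k3+k4)
t=0.010: state=(1.472, -0.830)
t=0.020: state=(1.463, -0.821)
t=0.030: state=(1.455, -0.813)
continuing one RK4 step at a time; state shown every 50 steps (Δt=0.5):
t=0.500: state=(1.093, -0.838)
t=1.000: state=(0.509, -1.738)
t=1.500: state=(-1.091, -4.466)
t=2.000: state=(-2.033, -0.019)
t=2.500: state=(-1.936, 0.267)
t=3.000: state=(-1.792, 0.309)
t=3.500: state=(-1.625, 0.363)
t=4.000: state=(-1.422, 0.456)
t=4.500: state=(-1.152, 0.656)
t=4.860: state=(-0.862, 1.007)
next step: t=4.870: state=(-0.852, 1.022) — y has crossed 1.01
linear interpolation between t=4.860 (1.00702) and t=4.870 (1.02233) → t≈4.862

t = 4.862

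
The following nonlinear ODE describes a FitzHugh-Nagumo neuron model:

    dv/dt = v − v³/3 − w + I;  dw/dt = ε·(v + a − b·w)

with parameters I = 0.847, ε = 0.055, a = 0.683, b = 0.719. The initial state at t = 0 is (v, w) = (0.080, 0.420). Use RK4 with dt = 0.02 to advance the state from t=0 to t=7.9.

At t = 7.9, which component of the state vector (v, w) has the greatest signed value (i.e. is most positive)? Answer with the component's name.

t=0.000: state=(0.080, 0.420)
step 1 (dt=0.02): k1=(0.507, 0.025), k2=(0.512, 0.026), k3=(0.512, 0.026), k4=(0.516, 0.026); state += dt/6·(k1+2k2+2k3+k4)
t=0.020: state=(0.090, 0.421)
t=0.040: state=(0.101, 0.421)
t=0.060: state=(0.111, 0.422)
continuing one RK4 step at a time; state shown every 25 steps (Δt=0.5):
t=0.500: state=(0.401, 0.437)
t=1.000: state=(0.865, 0.464)
t=1.500: state=(1.362, 0.504)
t=2.000: state=(1.677, 0.554)
t=2.500: state=(1.793, 0.610)
t=3.000: state=(1.816, 0.666)
t=3.500: state=(1.807, 0.721)
t=4.000: state=(1.787, 0.774)
t=4.500: state=(1.765, 0.826)
t=5.000: state=(1.741, 0.876)
t=5.500: state=(1.717, 0.924)
t=6.000: state=(1.693, 0.971)
t=6.500: state=(1.668, 1.017)
t=7.000: state=(1.644, 1.061)
t=7.500: state=(1.618, 1.103)
t=7.900: state=(1.598, 1.135)
compare at T: v=1.598, w=1.135

largest component: v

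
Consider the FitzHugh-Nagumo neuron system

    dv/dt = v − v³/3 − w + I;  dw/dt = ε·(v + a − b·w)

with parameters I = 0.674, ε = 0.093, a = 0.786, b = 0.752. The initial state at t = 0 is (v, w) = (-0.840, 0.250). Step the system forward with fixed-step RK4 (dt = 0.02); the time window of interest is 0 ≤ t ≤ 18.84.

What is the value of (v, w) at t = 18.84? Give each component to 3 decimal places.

(v, w) = (1.582, 1.031)

t=0.000: state=(-0.840, 0.250)
step 1 (dt=0.02): k1=(-0.218, -0.023), k2=(-0.219, -0.023), k3=(-0.219, -0.023), k4=(-0.219, -0.023); state += dt/6·(k1+2k2+2k3+k4)
t=0.020: state=(-0.844, 0.250)
t=0.040: state=(-0.849, 0.249)
t=0.060: state=(-0.853, 0.249)
continuing one RK4 step at a time; state shown every 50 steps (Δt=1):
t=1.000: state=(-1.062, 0.218)
t=2.000: state=(-1.223, 0.170)
t=3.000: state=(-1.285, 0.116)
t=4.000: state=(-1.278, 0.064)
t=5.000: state=(-1.237, 0.017)
t=6.000: state=(-1.179, -0.022)
t=7.000: state=(-1.111, -0.053)
t=8.000: state=(-1.032, -0.075)
t=9.000: state=(-0.942, -0.088)
t=10.000: state=(-0.831, -0.091)
t=11.000: state=(-0.681, -0.083)
t=12.000: state=(-0.443, -0.058)
t=13.000: state=(0.040, -0.004)
t=14.000: state=(1.087, 0.113)
t=15.000: state=(1.806, 0.315)
t=16.000: state=(1.827, 0.529)
t=17.000: state=(1.749, 0.725)
t=18.000: state=(1.660, 0.900)
t=18.840: state=(1.582, 1.031)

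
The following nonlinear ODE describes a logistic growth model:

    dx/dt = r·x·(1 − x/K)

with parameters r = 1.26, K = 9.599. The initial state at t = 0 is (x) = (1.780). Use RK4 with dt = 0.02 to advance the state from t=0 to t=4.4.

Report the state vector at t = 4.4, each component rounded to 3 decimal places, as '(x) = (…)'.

t=0.000: state=(1.780)
step 1 (dt=0.02): k1=(1.827), k2=(1.841), k3=(1.841), k4=(1.856); state += dt/6·(k1+2k2+2k3+k4)
t=0.020: state=(1.817)
t=0.040: state=(1.854)
t=0.060: state=(1.892)
continuing one RK4 step at a time; state shown every 10 steps (Δt=0.2):
t=0.200: state=(2.175)
t=0.400: state=(2.627)
t=0.600: state=(3.134)
t=0.800: state=(3.688)
t=1.000: state=(4.274)
t=1.200: state=(4.876)
t=1.400: state=(5.477)
t=1.600: state=(6.056)
t=1.800: state=(6.598)
t=2.000: state=(7.092)
t=2.200: state=(7.530)
t=2.400: state=(7.910)
t=2.600: state=(8.233)
t=2.800: state=(8.502)
t=3.000: state=(8.724)
t=3.200: state=(8.905)
t=3.400: state=(9.051)
t=3.600: state=(9.167)
t=3.800: state=(9.260)
t=4.000: state=(9.334)
t=4.200: state=(9.391)
t=4.400: state=(9.437)

(x) = (9.437)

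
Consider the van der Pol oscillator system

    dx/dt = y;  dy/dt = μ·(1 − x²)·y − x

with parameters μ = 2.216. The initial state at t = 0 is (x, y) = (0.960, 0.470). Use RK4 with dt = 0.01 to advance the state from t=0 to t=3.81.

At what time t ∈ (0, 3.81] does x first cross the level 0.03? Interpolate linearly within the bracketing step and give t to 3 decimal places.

t=0.000: state=(0.960, 0.470)
step 1 (dt=0.01): k1=(0.470, -0.878), k2=(0.466, -0.886), k3=(0.466, -0.886), k4=(0.461, -0.894); state += dt/6·(k1+2k2+2k3+k4)
t=0.010: state=(0.965, 0.461)
t=0.020: state=(0.969, 0.452)
t=0.030: state=(0.974, 0.443)
continuing one RK4 step at a time; state shown every 20 steps (Δt=0.2):
t=0.200: state=(1.035, 0.271)
t=0.400: state=(1.067, 0.052)
t=0.600: state=(1.056, -0.158)
t=0.800: state=(1.005, -0.357)
t=1.000: state=(0.913, -0.566)
t=1.200: state=(0.775, -0.823)
t=1.400: state=(0.576, -1.198)
t=1.600: state=(0.280, -1.817)
t=1.710: state=(0.053, -2.322)
next step: t=1.720: state=(0.030, -2.374) — x has crossed 0.03
linear interpolation between t=1.710 (0.05328) and t=1.720 (0.02981) → t≈1.720

t = 1.720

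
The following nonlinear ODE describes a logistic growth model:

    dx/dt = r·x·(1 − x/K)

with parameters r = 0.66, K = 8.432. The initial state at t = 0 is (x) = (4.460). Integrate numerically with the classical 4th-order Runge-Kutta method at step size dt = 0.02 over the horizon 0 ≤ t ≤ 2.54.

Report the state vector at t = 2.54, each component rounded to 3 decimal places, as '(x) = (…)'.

(x) = (7.228)

t=0.000: state=(4.460)
step 1 (dt=0.02): k1=(1.387), k2=(1.386), k3=(1.386), k4=(1.386); state += dt/6·(k1+2k2+2k3+k4)
t=0.020: state=(4.488)
t=0.040: state=(4.515)
t=0.060: state=(4.543)
continuing one RK4 step at a time; state shown every 5 steps (Δt=0.1):
t=0.100: state=(4.598)
t=0.200: state=(4.736)
t=0.300: state=(4.872)
t=0.400: state=(5.007)
t=0.500: state=(5.141)
t=0.600: state=(5.272)
t=0.700: state=(5.401)
t=0.800: state=(5.528)
t=0.900: state=(5.653)
t=1.000: state=(5.774)
t=1.100: state=(5.893)
t=1.200: state=(6.008)
t=1.300: state=(6.121)
t=1.400: state=(6.230)
t=1.500: state=(6.335)
t=1.600: state=(6.438)
t=1.700: state=(6.536)
t=1.800: state=(6.632)
t=1.900: state=(6.723)
t=2.000: state=(6.812)
t=2.100: state=(6.896)
t=2.200: state=(6.977)
t=2.300: state=(7.055)
t=2.400: state=(7.129)
t=2.500: state=(7.200)
t=2.540: state=(7.228)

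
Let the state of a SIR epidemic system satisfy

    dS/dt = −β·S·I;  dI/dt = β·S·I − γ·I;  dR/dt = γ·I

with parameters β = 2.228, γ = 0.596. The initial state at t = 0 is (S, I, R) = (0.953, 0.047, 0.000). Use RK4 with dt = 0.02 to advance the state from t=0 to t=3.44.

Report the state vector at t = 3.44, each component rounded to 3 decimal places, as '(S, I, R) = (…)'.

t=0.000: state=(0.953, 0.047, 0.000)
step 1 (dt=0.02): k1=(-0.100, 0.072, 0.028), k2=(-0.101, 0.073, 0.028), k3=(-0.101, 0.073, 0.028), k4=(-0.103, 0.074, 0.029); state += dt/6·(k1+2k2+2k3+k4)
t=0.020: state=(0.951, 0.048, 0.001)
t=0.040: state=(0.949, 0.050, 0.001)
t=0.060: state=(0.947, 0.051, 0.002)
continuing one RK4 step at a time; state shown every 10 steps (Δt=0.2):
t=0.200: state=(0.930, 0.063, 0.007)
t=0.400: state=(0.900, 0.085, 0.015)
t=0.600: state=(0.862, 0.111, 0.027)
t=0.800: state=(0.814, 0.144, 0.042)
t=1.000: state=(0.758, 0.181, 0.061)
t=1.200: state=(0.692, 0.222, 0.085)
t=1.400: state=(0.621, 0.264, 0.114)
t=1.600: state=(0.547, 0.304, 0.148)
t=1.800: state=(0.474, 0.339, 0.187)
t=2.000: state=(0.405, 0.366, 0.229)
t=2.200: state=(0.343, 0.384, 0.274)
t=2.400: state=(0.288, 0.392, 0.320)
t=2.600: state=(0.242, 0.391, 0.367)
t=2.800: state=(0.204, 0.383, 0.413)
t=3.000: state=(0.172, 0.370, 0.458)
t=3.200: state=(0.146, 0.353, 0.501)
t=3.400: state=(0.126, 0.332, 0.542)
t=3.440: state=(0.122, 0.328, 0.550)

(S, I, R) = (0.122, 0.328, 0.550)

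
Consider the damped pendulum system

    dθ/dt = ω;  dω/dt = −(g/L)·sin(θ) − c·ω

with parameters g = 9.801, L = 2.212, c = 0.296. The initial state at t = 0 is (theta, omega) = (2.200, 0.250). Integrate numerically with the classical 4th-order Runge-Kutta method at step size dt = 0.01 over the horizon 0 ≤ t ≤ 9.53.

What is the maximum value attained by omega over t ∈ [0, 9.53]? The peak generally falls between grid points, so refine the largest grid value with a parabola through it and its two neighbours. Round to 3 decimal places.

max omega = 2.617

t=0.000: state=(2.200, 0.250)
step 1 (dt=0.01): k1=(0.250, -3.656), k2=(0.232, -3.648), k3=(0.232, -3.648), k4=(0.214, -3.639); state += dt/6·(k1+2k2+2k3+k4)
t=0.010: state=(2.202, 0.214)
t=0.020: state=(2.204, 0.177)
t=0.030: state=(2.206, 0.141)
continuing one RK4 step at a time; state shown every 50 steps (Δt=0.5):
t=0.500: state=(1.880, -1.542)
t=1.000: state=(0.656, -3.202)
t=1.500: state=(-0.887, -2.448)
t=2.000: state=(-1.540, -0.153)
t=2.500: state=(-1.088, 1.876)
t=3.000: state=(0.117, 2.545)
t=3.500: state=(1.055, 0.970)
t=4.000: state=(1.029, -1.020)
t=4.500: state=(0.186, -2.075)
t=5.000: state=(-0.702, -1.185)
t=5.500: state=(-0.865, 0.533)
t=6.000: state=(-0.274, 1.619)
t=6.500: state=(0.479, 1.130)
t=7.000: state=(0.701, -0.273)
t=7.500: state=(0.277, -1.260)
t=8.000: state=(-0.339, -0.984)
t=8.500: state=(-0.562, 0.139)
t=9.000: state=(-0.248, 0.988)
t=9.500: state=(0.250, 0.823)
t=9.530: state=(0.274, 0.782)
largest grid value and its neighbours: omega(2.880)=2.61683, omega(2.890)=2.61709, omega(2.900)=2.61620
parabola through these three points peaks at t≈2.887 with omega≈2.61713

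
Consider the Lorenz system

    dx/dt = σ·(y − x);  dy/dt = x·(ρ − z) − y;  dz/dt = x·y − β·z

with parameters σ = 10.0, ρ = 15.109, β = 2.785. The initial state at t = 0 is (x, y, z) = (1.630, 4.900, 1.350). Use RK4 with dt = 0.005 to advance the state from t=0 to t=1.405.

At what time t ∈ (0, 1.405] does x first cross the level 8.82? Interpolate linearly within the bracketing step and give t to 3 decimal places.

t = 0.194

t=0.000: state=(1.630, 4.900, 1.350)
step 1 (dt=0.005): k1=(32.700, 17.527, 4.227), k2=(32.321, 18.590, 4.673), k3=(32.357, 18.572, 4.670), k4=(32.011, 19.618, 5.121); state += dt/6·(k1+2k2+2k3+k4)
t=0.005: state=(1.792, 4.993, 1.373)
t=0.010: state=(1.950, 5.096, 1.401)
t=0.015: state=(2.107, 5.209, 1.434)
continuing one RK4 step at a time; state shown every 10 steps (Δt=0.05):
t=0.050: state=(3.176, 6.258, 1.808)
t=0.100: state=(4.829, 8.434, 2.952)
t=0.150: state=(6.816, 11.149, 5.248)
t=0.190: state=(8.624, 13.244, 8.290)
next step: t=0.195: state=(8.855, 13.465, 8.755) — x has crossed 8.82
linear interpolation between t=0.190 (8.62441) and t=0.195 (8.85522) → t≈0.194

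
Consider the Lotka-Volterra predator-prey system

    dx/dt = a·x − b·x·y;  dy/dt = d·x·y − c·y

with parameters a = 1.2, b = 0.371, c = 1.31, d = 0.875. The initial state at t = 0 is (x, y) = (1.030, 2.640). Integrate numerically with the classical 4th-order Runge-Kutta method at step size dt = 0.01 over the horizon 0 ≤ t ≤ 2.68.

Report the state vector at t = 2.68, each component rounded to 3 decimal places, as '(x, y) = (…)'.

(x, y) = (2.064, 3.998)

t=0.000: state=(1.030, 2.640)
step 1 (dt=0.01): k1=(0.227, -1.079), k2=(0.229, -1.074), k3=(0.229, -1.074), k4=(0.232, -1.069); state += dt/6·(k1+2k2+2k3+k4)
t=0.010: state=(1.032, 2.629)
t=0.020: state=(1.035, 2.619)
t=0.030: state=(1.037, 2.608)
continuing one RK4 step at a time; state shown every 10 steps (Δt=0.1):
t=0.100: state=(1.055, 2.537)
t=0.200: state=(1.085, 2.444)
t=0.300: state=(1.119, 2.361)
t=0.400: state=(1.157, 2.287)
t=0.500: state=(1.200, 2.224)
t=0.600: state=(1.247, 2.172)
t=0.700: state=(1.298, 2.129)
t=0.800: state=(1.353, 2.098)
t=0.900: state=(1.412, 2.077)
t=1.000: state=(1.475, 2.067)
t=1.100: state=(1.540, 2.069)
t=1.200: state=(1.608, 2.083)
t=1.300: state=(1.677, 2.109)
t=1.400: state=(1.747, 2.149)
t=1.500: state=(1.817, 2.204)
t=1.600: state=(1.886, 2.273)
t=1.700: state=(1.951, 2.358)
t=1.800: state=(2.012, 2.461)
t=1.900: state=(2.066, 2.580)
t=2.000: state=(2.112, 2.718)
t=2.100: state=(2.146, 2.872)
t=2.200: state=(2.169, 3.044)
t=2.300: state=(2.177, 3.229)
t=2.400: state=(2.169, 3.426)
t=2.500: state=(2.146, 3.631)
t=2.600: state=(2.106, 3.836)
t=2.680: state=(2.064, 3.998)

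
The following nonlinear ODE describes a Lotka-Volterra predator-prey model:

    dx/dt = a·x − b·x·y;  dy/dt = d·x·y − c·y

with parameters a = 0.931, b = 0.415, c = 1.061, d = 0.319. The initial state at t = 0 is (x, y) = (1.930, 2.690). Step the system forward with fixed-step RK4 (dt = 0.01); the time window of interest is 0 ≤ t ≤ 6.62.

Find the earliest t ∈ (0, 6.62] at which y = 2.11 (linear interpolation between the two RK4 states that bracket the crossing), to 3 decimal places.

t=0.000: state=(1.930, 2.690)
step 1 (dt=0.01): k1=(-0.358, -1.198), k2=(-0.353, -1.197), k3=(-0.353, -1.197), k4=(-0.348, -1.196); state += dt/6·(k1+2k2+2k3+k4)
t=0.010: state=(1.926, 2.678)
t=0.020: state=(1.923, 2.666)
t=0.030: state=(1.920, 2.654)
continuing one RK4 step at a time; state shown every 25 steps (Δt=0.25):
t=0.250: state=(1.871, 2.400)
t=0.500: state=(1.867, 2.136)
t=0.520: state=(1.868, 2.116)
next step: t=0.530: state=(1.869, 2.106) — y has crossed 2.11
linear interpolation between t=0.520 (2.11615) and t=0.530 (2.10633) → t≈0.526

t = 0.526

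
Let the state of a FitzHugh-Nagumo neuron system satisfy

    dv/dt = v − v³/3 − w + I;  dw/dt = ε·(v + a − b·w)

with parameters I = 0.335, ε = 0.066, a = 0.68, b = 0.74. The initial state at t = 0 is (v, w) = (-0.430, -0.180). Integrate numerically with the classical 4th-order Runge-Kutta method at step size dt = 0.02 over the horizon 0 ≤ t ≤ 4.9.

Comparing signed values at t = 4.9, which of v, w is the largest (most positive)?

largest component: v

t=0.000: state=(-0.430, -0.180)
step 1 (dt=0.02): k1=(0.112, 0.025), k2=(0.112, 0.025), k3=(0.112, 0.025), k4=(0.113, 0.025); state += dt/6·(k1+2k2+2k3+k4)
t=0.020: state=(-0.428, -0.179)
t=0.040: state=(-0.425, -0.179)
t=0.060: state=(-0.423, -0.178)
continuing one RK4 step at a time; state shown every 10 steps (Δt=0.2):
t=0.200: state=(-0.406, -0.175)
t=0.400: state=(-0.379, -0.169)
t=0.600: state=(-0.349, -0.164)
t=0.800: state=(-0.314, -0.157)
t=1.000: state=(-0.273, -0.151)
t=1.200: state=(-0.225, -0.144)
t=1.400: state=(-0.169, -0.136)
t=1.600: state=(-0.103, -0.127)
t=1.800: state=(-0.025, -0.118)
t=2.000: state=(0.069, -0.108)
t=2.200: state=(0.181, -0.096)
t=2.400: state=(0.314, -0.083)
t=2.600: state=(0.470, -0.068)
t=2.800: state=(0.649, -0.051)
t=3.000: state=(0.845, -0.032)
t=3.200: state=(1.049, -0.010)
t=3.400: state=(1.243, 0.014)
t=3.600: state=(1.413, 0.040)
t=3.800: state=(1.548, 0.068)
t=4.000: state=(1.645, 0.097)
t=4.200: state=(1.710, 0.127)
t=4.400: state=(1.749, 0.158)
t=4.600: state=(1.769, 0.188)
t=4.800: state=(1.778, 0.219)
t=4.900: state=(1.779, 0.234)
compare at T: v=1.779, w=0.234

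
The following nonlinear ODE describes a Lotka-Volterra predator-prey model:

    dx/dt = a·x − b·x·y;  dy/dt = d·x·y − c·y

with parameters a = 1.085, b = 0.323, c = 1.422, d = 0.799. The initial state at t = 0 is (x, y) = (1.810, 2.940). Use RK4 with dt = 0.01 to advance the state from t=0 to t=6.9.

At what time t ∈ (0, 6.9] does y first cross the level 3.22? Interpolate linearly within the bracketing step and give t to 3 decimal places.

t=0.000: state=(1.810, 2.940)
step 1 (dt=0.01): k1=(0.245, 0.071), k2=(0.245, 0.074), k3=(0.245, 0.074), k4=(0.245, 0.077); state += dt/6·(k1+2k2+2k3+k4)
t=0.010: state=(1.812, 2.941)
t=0.020: state=(1.815, 2.942)
t=0.030: state=(1.817, 2.942)
continuing one RK4 step at a time; state shown every 25 steps (Δt=0.25):
t=0.250: state=(1.870, 2.976)
t=0.500: state=(1.924, 3.047)
t=0.750: state=(1.965, 3.149)
t=0.890: state=(1.981, 3.218)
next step: t=0.900: state=(1.982, 3.224) — y has crossed 3.22
linear interpolation between t=0.890 (3.21847) and t=0.900 (3.22366) → t≈0.893

t = 0.893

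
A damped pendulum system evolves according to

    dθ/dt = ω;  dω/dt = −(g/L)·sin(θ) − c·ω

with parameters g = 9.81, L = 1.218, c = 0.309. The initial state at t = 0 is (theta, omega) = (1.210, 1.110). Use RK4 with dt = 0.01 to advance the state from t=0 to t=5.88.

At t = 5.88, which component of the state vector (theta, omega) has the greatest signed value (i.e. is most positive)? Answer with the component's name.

t=0.000: state=(1.210, 1.110)
step 1 (dt=0.01): k1=(1.110, -7.879), k2=(1.071, -7.882), k3=(1.071, -7.882), k4=(1.031, -7.884); state += dt/6·(k1+2k2+2k3+k4)
t=0.010: state=(1.221, 1.031)
t=0.020: state=(1.231, 0.952)
t=0.030: state=(1.240, 0.873)
continuing one RK4 step at a time; state shown every 20 steps (Δt=0.2):
t=0.200: state=(1.275, -0.448)
t=0.400: state=(1.040, -1.862)
t=0.600: state=(0.557, -2.874)
t=0.800: state=(-0.055, -3.084)
t=1.000: state=(-0.614, -2.371)
t=1.200: state=(-0.966, -1.100)
t=1.400: state=(-1.046, 0.304)
t=1.600: state=(-0.854, 1.572)
t=1.800: state=(-0.444, 2.430)
t=2.000: state=(0.070, 2.571)
t=2.200: state=(0.532, 1.938)
t=2.400: state=(0.814, 0.828)
t=2.600: state=(0.856, -0.401)
t=2.800: state=(0.664, -1.470)
t=3.000: state=(0.296, -2.111)
t=3.200: state=(-0.137, -2.105)
t=3.400: state=(-0.503, -1.471)
t=3.600: state=(-0.701, -0.477)
t=3.800: state=(-0.690, 0.574)
t=4.000: state=(-0.485, 1.421)
t=4.200: state=(-0.151, 1.830)
t=4.400: state=(0.208, 1.669)
t=4.600: state=(0.484, 1.023)
t=4.800: state=(0.601, 0.136)
t=5.000: state=(0.539, -0.734)
t=5.200: state=(0.324, -1.356)
t=5.400: state=(0.026, -1.548)
t=5.600: state=(-0.263, -1.262)
t=5.800: state=(-0.455, -0.621)
t=5.880: state=(-0.493, -0.314)
compare at T: theta=-0.493, omega=-0.314

largest component: omega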